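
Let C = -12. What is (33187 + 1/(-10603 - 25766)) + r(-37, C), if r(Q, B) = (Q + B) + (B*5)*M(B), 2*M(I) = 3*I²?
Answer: 733853681/36369 ≈ 20178.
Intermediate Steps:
M(I) = 3*I²/2 (M(I) = (3*I²)/2 = 3*I²/2)
r(Q, B) = B + Q + 15*B³/2 (r(Q, B) = (Q + B) + (B*5)*(3*B²/2) = (B + Q) + (5*B)*(3*B²/2) = (B + Q) + 15*B³/2 = B + Q + 15*B³/2)
(33187 + 1/(-10603 - 25766)) + r(-37, C) = (33187 + 1/(-10603 - 25766)) + (-12 - 37 + (15/2)*(-12)³) = (33187 + 1/(-36369)) + (-12 - 37 + (15/2)*(-1728)) = (33187 - 1/36369) + (-12 - 37 - 12960) = 1206978002/36369 - 13009 = 733853681/36369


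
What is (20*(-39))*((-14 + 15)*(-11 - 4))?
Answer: 11700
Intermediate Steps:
(20*(-39))*((-14 + 15)*(-11 - 4)) = -780*(-15) = 11700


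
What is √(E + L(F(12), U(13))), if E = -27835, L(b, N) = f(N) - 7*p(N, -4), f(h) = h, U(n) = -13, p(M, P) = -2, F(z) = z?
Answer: I*√27834 ≈ 166.84*I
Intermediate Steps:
L(b, N) = 14 + N (L(b, N) = N - 7*(-2) = N + 14 = 14 + N)
√(E + L(F(12), U(13))) = √(-27835 + (14 - 13)) = √(-27835 + 1) = √(-27834) = I*√27834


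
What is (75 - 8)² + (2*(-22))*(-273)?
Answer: 16501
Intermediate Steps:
(75 - 8)² + (2*(-22))*(-273) = 67² - 44*(-273) = 4489 + 12012 = 16501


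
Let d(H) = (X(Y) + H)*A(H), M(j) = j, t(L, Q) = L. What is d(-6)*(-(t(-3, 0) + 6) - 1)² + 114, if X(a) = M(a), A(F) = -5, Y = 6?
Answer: 114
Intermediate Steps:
X(a) = a
d(H) = -30 - 5*H (d(H) = (6 + H)*(-5) = -30 - 5*H)
d(-6)*(-(t(-3, 0) + 6) - 1)² + 114 = (-30 - 5*(-6))*(-(-3 + 6) - 1)² + 114 = (-30 + 30)*(-1*3 - 1)² + 114 = 0*(-3 - 1)² + 114 = 0*(-4)² + 114 = 0*16 + 114 = 0 + 114 = 114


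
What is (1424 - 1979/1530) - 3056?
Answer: -2498939/1530 ≈ -1633.3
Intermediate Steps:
(1424 - 1979/1530) - 3056 = 2176741/1530 - 3056 = -2498939/1530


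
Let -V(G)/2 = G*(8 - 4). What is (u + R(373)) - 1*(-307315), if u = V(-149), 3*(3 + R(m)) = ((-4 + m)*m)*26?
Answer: 1501358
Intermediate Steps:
V(G) = -8*G (V(G) = -2*G*(8 - 4) = -2*G*4 = -8*G)
R(m) = -3 + 26*m*(-4 + m)/3 (R(m) = -3 + (((-4 + m)*m)*26)/3 = -3 + ((m*(-4 + m))*26)/3 = -3 + (26*m*(-4 + m))/3 = -3 + 26*m*(-4 + m)/3)
u = 1192 (u = -8*(-149) = 1192)
(u + R(373)) - 1*(-307315) = (1192 + (-3 - 104/3*373 + (26/3)*373**2)) - 1*(-307315) = (1192 + (-3 - 38792/3 + (26/3)*139129)) + 307315 = (1192 + (-3 - 38792/3 + 3617354/3)) + 307315 = (1192 + 1192851) + 307315 = 1194043 + 307315 = 1501358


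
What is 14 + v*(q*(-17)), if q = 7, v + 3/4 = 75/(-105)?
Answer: 753/4 ≈ 188.25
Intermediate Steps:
v = -41/28 (v = -¾ + 75/(-105) = -¾ + 75*(-1/105) = -¾ - 5/7 = -41/28 ≈ -1.4643)
14 + v*(q*(-17)) = 14 - 41*(-17)/4 = 14 - 41/28*(-119) = 14 + 697/4 = 753/4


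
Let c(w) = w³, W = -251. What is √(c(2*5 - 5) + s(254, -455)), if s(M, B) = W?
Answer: 3*I*√14 ≈ 11.225*I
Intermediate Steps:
s(M, B) = -251
√(c(2*5 - 5) + s(254, -455)) = √((2*5 - 5)³ - 251) = √((10 - 5)³ - 251) = √(5³ - 251) = √(125 - 251) = √(-126) = 3*I*√14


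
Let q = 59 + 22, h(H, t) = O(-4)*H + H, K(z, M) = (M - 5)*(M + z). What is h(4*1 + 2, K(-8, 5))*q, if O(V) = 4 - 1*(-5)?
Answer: 4860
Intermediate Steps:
O(V) = 9 (O(V) = 4 + 5 = 9)
K(z, M) = (-5 + M)*(M + z)
h(H, t) = 10*H (h(H, t) = 9*H + H = 10*H)
q = 81
h(4*1 + 2, K(-8, 5))*q = (10*(4*1 + 2))*81 = (10*(4 + 2))*81 = (10*6)*81 = 60*81 = 4860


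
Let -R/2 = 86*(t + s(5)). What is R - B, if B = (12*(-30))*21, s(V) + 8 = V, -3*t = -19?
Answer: 20960/3 ≈ 6986.7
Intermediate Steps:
t = 19/3 (t = -1/3*(-19) = 19/3 ≈ 6.3333)
s(V) = -8 + V
R = -1720/3 (R = -172*(19/3 + (-8 + 5)) = -172*(19/3 - 3) = -172*10/3 = -2*860/3 = -1720/3 ≈ -573.33)
B = -7560 (B = -360*21 = -7560)
R - B = -1720/3 - 1*(-7560) = -1720/3 + 7560 = 20960/3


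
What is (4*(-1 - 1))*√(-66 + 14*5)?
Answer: -16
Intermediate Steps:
(4*(-1 - 1))*√(-66 + 14*5) = (4*(-2))*√(-66 + 70) = -8*√4 = -8*2 = -16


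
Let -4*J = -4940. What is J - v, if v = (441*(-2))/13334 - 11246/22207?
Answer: 182931545584/148054069 ≈ 1235.6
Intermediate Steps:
J = 1235 (J = -¼*(-4940) = 1235)
v = -84770369/148054069 (v = -882*1/13334 - 11246*1/22207 = -441/6667 - 11246/22207 = -84770369/148054069 ≈ -0.57256)
J - v = 1235 - 1*(-84770369/148054069) = 1235 + 84770369/148054069 = 182931545584/148054069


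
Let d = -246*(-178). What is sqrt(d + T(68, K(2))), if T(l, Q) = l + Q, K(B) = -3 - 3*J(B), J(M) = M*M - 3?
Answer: 5*sqrt(1754) ≈ 209.40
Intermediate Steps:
J(M) = -3 + M**2 (J(M) = M**2 - 3 = -3 + M**2)
K(B) = 6 - 3*B**2 (K(B) = -3 - 3*(-3 + B**2) = -3 + (9 - 3*B**2) = 6 - 3*B**2)
T(l, Q) = Q + l
d = 43788
sqrt(d + T(68, K(2))) = sqrt(43788 + ((6 - 3*2**2) + 68)) = sqrt(43788 + ((6 - 3*4) + 68)) = sqrt(43788 + ((6 - 12) + 68)) = sqrt(43788 + (-6 + 68)) = sqrt(43788 + 62) = sqrt(43850) = 5*sqrt(1754)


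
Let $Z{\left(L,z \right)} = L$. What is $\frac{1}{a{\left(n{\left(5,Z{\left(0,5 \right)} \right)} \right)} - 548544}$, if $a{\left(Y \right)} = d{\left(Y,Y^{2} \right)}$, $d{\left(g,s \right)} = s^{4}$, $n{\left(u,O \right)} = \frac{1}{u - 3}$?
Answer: $- \frac{256}{140427263} \approx -1.823 \cdot 10^{-6}$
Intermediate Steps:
$n{\left(u,O \right)} = \frac{1}{-3 + u}$
$a{\left(Y \right)} = Y^{8}$ ($a{\left(Y \right)} = \left(Y^{2}\right)^{4} = Y^{8}$)
$\frac{1}{a{\left(n{\left(5,Z{\left(0,5 \right)} \right)} \right)} - 548544} = \frac{1}{\left(\frac{1}{-3 + 5}\right)^{8} - 548544} = \frac{1}{\left(\frac{1}{2}\right)^{8} - 548544} = \frac{1}{\frac{1}{256} - 548544} = \frac{1}{- \frac{140427263}{256}} = - \frac{256}{140427263}$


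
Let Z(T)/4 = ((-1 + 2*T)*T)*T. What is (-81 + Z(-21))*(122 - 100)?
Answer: -1670526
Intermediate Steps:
Z(T) = 4*T²*(-1 + 2*T) (Z(T) = 4*(((-1 + 2*T)*T)*T) = 4*((T*(-1 + 2*T))*T) = 4*(T²*(-1 + 2*T)) = 4*T²*(-1 + 2*T))
(-81 + Z(-21))*(122 - 100) = (-81 + (-21)²*(-4 + 8*(-21)))*(122 - 100) = (-81 + 441*(-4 - 168))*22 = (-81 + 441*(-172))*22 = (-81 - 75852)*22 = -75933*22 = -1670526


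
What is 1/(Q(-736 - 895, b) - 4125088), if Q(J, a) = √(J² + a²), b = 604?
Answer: -4125088/17016347982767 - √3024977/17016347982767 ≈ -2.4252e-7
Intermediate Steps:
1/(Q(-736 - 895, b) - 4125088) = 1/(√((-736 - 895)² + 604²) - 4125088) = 1/(√((-1631)² + 364816) - 4125088) = 1/(√(2660161 + 364816) - 4125088) = 1/(√3024977 - 4125088) = 1/(-4125088 + √3024977)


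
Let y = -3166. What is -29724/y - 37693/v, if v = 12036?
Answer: 119211013/19052988 ≈ 6.2568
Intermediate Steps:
-29724/y - 37693/v = -29724/(-3166) - 37693/12036 = -29724*(-1/3166) - 37693*1/12036 = 14862/1583 - 37693/12036 = 119211013/19052988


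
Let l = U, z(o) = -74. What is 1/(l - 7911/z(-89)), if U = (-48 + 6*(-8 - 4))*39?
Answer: -74/338409 ≈ -0.00021867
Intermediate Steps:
U = -4680 (U = (-48 + 6*(-12))*39 = (-48 - 72)*39 = -120*39 = -4680)
l = -4680
1/(l - 7911/z(-89)) = 1/(-4680 - 7911/(-74)) = 1/(-4680 - 7911*(-1/74)) = 1/(-4680 + 7911/74) = 1/(-338409/74) = -74/338409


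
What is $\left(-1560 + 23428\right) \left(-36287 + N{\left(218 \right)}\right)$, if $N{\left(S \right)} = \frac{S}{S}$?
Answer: $-793502248$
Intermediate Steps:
$N{\left(S \right)} = 1$
$\left(-1560 + 23428\right) \left(-36287 + N{\left(218 \right)}\right) = \left(-1560 + 23428\right) \left(-36287 + 1\right) = 21868 \left(-36286\right) = -793502248$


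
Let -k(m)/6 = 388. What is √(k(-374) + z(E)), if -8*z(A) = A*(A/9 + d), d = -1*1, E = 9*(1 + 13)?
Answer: I*√10131/2 ≈ 50.326*I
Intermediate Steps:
k(m) = -2328 (k(m) = -6*388 = -2328)
E = 126 (E = 9*14 = 126)
d = -1
z(A) = -A*(-1 + A/9)/8 (z(A) = -A*(A/9 - 1)/8 = -A*(-1 + A/9)/8)
√(k(-374) + z(E)) = √(-2328 + (1/72)*126*(9 - 1*126)) = √(-2328 + (1/72)*126*(9 - 126)) = √(-2328 + (1/72)*126*(-117)) = √(-2328 - 819/4) = √(-10131/4) = I*√10131/2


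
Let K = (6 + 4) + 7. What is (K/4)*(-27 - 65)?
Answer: -391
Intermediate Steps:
K = 17 (K = 10 + 7 = 17)
(K/4)*(-27 - 65) = (17/4)*(-27 - 65) = ((¼)*17)*(-92) = (17/4)*(-92) = -391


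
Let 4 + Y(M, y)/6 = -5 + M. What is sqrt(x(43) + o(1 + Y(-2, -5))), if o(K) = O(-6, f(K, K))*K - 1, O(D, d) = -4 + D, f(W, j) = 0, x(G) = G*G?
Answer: sqrt(2498) ≈ 49.980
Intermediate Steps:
Y(M, y) = -54 + 6*M (Y(M, y) = -24 + 6*(-5 + M) = -24 + (-30 + 6*M) = -54 + 6*M)
x(G) = G**2
o(K) = -1 - 10*K (o(K) = (-4 - 6)*K - 1 = -10*K - 1 = -1 - 10*K)
sqrt(x(43) + o(1 + Y(-2, -5))) = sqrt(43**2 + (-1 - 10*(1 + (-54 + 6*(-2))))) = sqrt(1849 + (-1 - 10*(1 + (-54 - 12)))) = sqrt(1849 + (-1 - 10*(1 - 66))) = sqrt(1849 + (-1 - 10*(-65))) = sqrt(1849 + (-1 + 650)) = sqrt(1849 + 649) = sqrt(2498)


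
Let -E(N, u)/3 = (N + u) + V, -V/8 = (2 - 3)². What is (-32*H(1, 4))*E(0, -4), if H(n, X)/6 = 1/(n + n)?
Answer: -3456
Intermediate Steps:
V = -8 (V = -8*(2 - 3)² = -8*(-1)² = -8*1 = -8)
E(N, u) = 24 - 3*N - 3*u (E(N, u) = -3*((N + u) - 8) = -3*(-8 + N + u) = 24 - 3*N - 3*u)
H(n, X) = 3/n (H(n, X) = 6/(n + n) = 6/((2*n)) = 6*(1/(2*n)) = 3/n)
(-32*H(1, 4))*E(0, -4) = (-96/1)*(24 - 3*0 - 3*(-4)) = (-96)*(24 + 0 + 12) = -32*3*36 = -96*36 = -3456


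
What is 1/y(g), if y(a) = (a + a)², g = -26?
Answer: 1/2704 ≈ 0.00036982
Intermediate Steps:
y(a) = 4*a² (y(a) = (2*a)² = 4*a²)
1/y(g) = 1/(4*(-26)²) = 1/(4*676) = 1/2704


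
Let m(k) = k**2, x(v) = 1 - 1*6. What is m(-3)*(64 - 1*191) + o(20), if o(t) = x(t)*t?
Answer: -1243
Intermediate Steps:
x(v) = -5 (x(v) = 1 - 6 = -5)
o(t) = -5*t
m(-3)*(64 - 1*191) + o(20) = (-3)**2*(64 - 1*191) - 5*20 = 9*(64 - 191) - 100 = 9*(-127) - 100 = -1143 - 100 = -1243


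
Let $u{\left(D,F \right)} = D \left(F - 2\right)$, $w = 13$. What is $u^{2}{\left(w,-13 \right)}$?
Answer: $38025$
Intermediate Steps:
$u{\left(D,F \right)} = D \left(-2 + F\right)$
$u^{2}{\left(w,-13 \right)} = \left(13 \left(-2 - 13\right)\right)^{2} = \left(13 \left(-15\right)\right)^{2} = \left(-195\right)^{2} = 38025$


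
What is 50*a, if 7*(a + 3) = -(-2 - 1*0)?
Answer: -950/7 ≈ -135.71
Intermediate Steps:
a = -19/7 (a = -3 + (-(-2 - 1*0))/7 = -3 + (-(-2 + 0))/7 = -3 + (-1*(-2))/7 = -3 + (1/7)*2 = -3 + 2/7 = -19/7 ≈ -2.7143)
50*a = 50*(-19/7) = -950/7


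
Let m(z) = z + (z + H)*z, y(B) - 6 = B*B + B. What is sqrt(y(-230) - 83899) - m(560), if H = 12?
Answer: -320880 + I*sqrt(31223) ≈ -3.2088e+5 + 176.7*I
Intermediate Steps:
y(B) = 6 + B + B**2 (y(B) = 6 + (B*B + B) = 6 + (B**2 + B) = 6 + (B + B**2) = 6 + B + B**2)
m(z) = z + z*(12 + z) (m(z) = z + (z + 12)*z = z + (12 + z)*z = z + z*(12 + z))
sqrt(y(-230) - 83899) - m(560) = sqrt((6 - 230 + (-230)**2) - 83899) - 560*(13 + 560) = sqrt((6 - 230 + 52900) - 83899) - 560*573 = sqrt(52676 - 83899) - 1*320880 = sqrt(-31223) - 320880 = I*sqrt(31223) - 320880 = -320880 + I*sqrt(31223)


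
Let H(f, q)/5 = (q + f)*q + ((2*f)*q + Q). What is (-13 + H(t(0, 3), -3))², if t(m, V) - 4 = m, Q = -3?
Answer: 26569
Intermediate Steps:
t(m, V) = 4 + m
H(f, q) = -15 + 5*q*(f + q) + 10*f*q (H(f, q) = 5*((q + f)*q + ((2*f)*q - 3)) = 5*((f + q)*q + (2*f*q - 3)) = 5*(q*(f + q) + (-3 + 2*f*q)) = 5*(-3 + q*(f + q) + 2*f*q) = -15 + 5*q*(f + q) + 10*f*q)
(-13 + H(t(0, 3), -3))² = (-13 + (-15 + 5*(-3)² + 15*(4 + 0)*(-3)))² = (-13 + (-15 + 5*9 + 15*4*(-3)))² = (-13 + (-15 + 45 - 180))² = (-13 - 150)² = (-163)² = 26569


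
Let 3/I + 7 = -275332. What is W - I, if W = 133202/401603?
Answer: 36676910287/110576968417 ≈ 0.33169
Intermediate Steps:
I = -3/275339 (I = 3/(-7 - 275332) = 3/(-275339) = 3*(-1/275339) = -3/275339 ≈ -1.0896e-5)
W = 133202/401603 (W = 133202*(1/401603) = 133202/401603 ≈ 0.33168)
W - I = 133202/401603 - 1*(-3/275339) = 133202/401603 + 3/275339 = 36676910287/110576968417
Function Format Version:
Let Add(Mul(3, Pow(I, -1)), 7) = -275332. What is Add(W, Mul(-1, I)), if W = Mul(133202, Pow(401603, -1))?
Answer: Rational(36676910287, 110576968417) ≈ 0.33169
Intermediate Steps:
I = Rational(-3, 275339) (I = Mul(3, Pow(Add(-7, -275332), -1)) = Mul(3, Pow(-275339, -1)) = Mul(3, Rational(-1, 275339)) = Rational(-3, 275339) ≈ -1.0896e-5)
W = Rational(133202, 401603) (W = Mul(133202, Rational(1, 401603)) = Rational(133202, 401603) ≈ 0.33168)
Add(W, Mul(-1, I)) = Add(Rational(133202, 401603), Mul(-1, Rational(-3, 275339))) = Add(Rational(133202, 401603), Rational(3, 275339)) = Rational(36676910287, 110576968417)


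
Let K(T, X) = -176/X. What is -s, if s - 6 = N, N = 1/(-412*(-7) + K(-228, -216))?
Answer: -467367/77890 ≈ -6.0003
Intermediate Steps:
N = 27/77890 (N = 1/(-412*(-7) - 176/(-216)) = 1/(2884 - 176*(-1/216)) = 1/(2884 + 22/27) = 1/(77890/27) = 27/77890 ≈ 0.00034664)
s = 467367/77890 (s = 6 + 27/77890 = 467367/77890 ≈ 6.0003)
-s = -1*467367/77890 = -467367/77890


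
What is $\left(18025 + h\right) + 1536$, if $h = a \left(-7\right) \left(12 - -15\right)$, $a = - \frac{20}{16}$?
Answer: $\frac{79189}{4} \approx 19797.0$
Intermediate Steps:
$a = - \frac{5}{4}$ ($a = \left(-20\right) \frac{1}{16} = - \frac{5}{4} \approx -1.25$)
$h = \frac{945}{4}$ ($h = \left(- \frac{5}{4}\right) \left(-7\right) \left(12 - -15\right) = \frac{35 \left(12 + 15\right)}{4} = \frac{35}{4} \cdot 27 = \frac{945}{4} \approx 236.25$)
$\left(18025 + h\right) + 1536 = \left(18025 + \frac{945}{4}\right) + 1536 = \frac{73045}{4} + 1536 = \frac{79189}{4}$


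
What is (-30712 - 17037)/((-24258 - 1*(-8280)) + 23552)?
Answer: -47749/7574 ≈ -6.3043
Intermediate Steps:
(-30712 - 17037)/((-24258 - 1*(-8280)) + 23552) = -47749/((-24258 + 8280) + 23552) = -47749/(-15978 + 23552) = -47749/7574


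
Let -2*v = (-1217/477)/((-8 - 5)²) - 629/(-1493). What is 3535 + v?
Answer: 425431219517/120355209 ≈ 3534.8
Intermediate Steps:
v = -24444298/120355209 (v = -((-1217/477)/((-8 - 5)²) - 629/(-1493))/2 = -((-1217*1/477)/((-13)²) - 629*(-1/1493))/2 = -(-1217/477/169 + 629/1493)/2 = -(-1217/477*1/169 + 629/1493)/2 = -(-1217/80613 + 629/1493)/2 = -½*48888596/120355209 = -24444298/120355209 ≈ -0.20310)
3535 + v = 3535 - 24444298/120355209 = 425431219517/120355209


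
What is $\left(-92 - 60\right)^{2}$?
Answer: $23104$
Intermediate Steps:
$\left(-92 - 60\right)^{2} = \left(-152\right)^{2} = 23104$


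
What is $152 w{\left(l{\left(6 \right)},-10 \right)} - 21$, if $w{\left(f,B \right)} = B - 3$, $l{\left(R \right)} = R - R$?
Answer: $-1997$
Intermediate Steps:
$l{\left(R \right)} = 0$
$w{\left(f,B \right)} = -3 + B$
$152 w{\left(l{\left(6 \right)},-10 \right)} - 21 = 152 \left(-3 - 10\right) - 21 = 152 \left(-13\right) - 21 = -1976 - 21 = -1997$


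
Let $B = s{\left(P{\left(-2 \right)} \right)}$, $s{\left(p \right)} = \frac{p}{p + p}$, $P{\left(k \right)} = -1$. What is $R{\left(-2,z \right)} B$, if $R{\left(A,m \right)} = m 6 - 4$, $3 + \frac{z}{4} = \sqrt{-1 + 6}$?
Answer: $-38 + 12 \sqrt{5} \approx -11.167$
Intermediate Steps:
$z = -12 + 4 \sqrt{5}$ ($z = -12 + 4 \sqrt{-1 + 6} = -12 + 4 \sqrt{5} \approx -3.0557$)
$s{\left(p \right)} = \frac{1}{2}$ ($s{\left(p \right)} = \frac{p}{2 p} = \frac{1}{2 p} p = \frac{1}{2}$)
$R{\left(A,m \right)} = -4 + 6 m$ ($R{\left(A,m \right)} = 6 m - 4 = -4 + 6 m$)
$B = \frac{1}{2} \approx 0.5$
$R{\left(-2,z \right)} B = \left(-4 + 6 \left(-12 + 4 \sqrt{5}\right)\right) \frac{1}{2} = \left(-4 - \left(72 - 24 \sqrt{5}\right)\right) \frac{1}{2} = \left(-76 + 24 \sqrt{5}\right) \frac{1}{2} = -38 + 12 \sqrt{5}$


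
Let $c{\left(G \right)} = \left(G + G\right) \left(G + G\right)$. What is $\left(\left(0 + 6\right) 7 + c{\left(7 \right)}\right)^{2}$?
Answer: $56644$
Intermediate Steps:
$c{\left(G \right)} = 4 G^{2}$ ($c{\left(G \right)} = 2 G 2 G = 4 G^{2}$)
$\left(\left(0 + 6\right) 7 + c{\left(7 \right)}\right)^{2} = \left(\left(0 + 6\right) 7 + 4 \cdot 7^{2}\right)^{2} = \left(6 \cdot 7 + 4 \cdot 49\right)^{2} = \left(42 + 196\right)^{2} = 238^{2} = 56644$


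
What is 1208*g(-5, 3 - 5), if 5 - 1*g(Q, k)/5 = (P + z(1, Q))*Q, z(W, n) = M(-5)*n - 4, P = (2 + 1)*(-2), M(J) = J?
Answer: 483200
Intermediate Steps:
P = -6 (P = 3*(-2) = -6)
z(W, n) = -4 - 5*n (z(W, n) = -5*n - 4 = -4 - 5*n)
g(Q, k) = 25 - 5*Q*(-10 - 5*Q) (g(Q, k) = 25 - 5*(-6 + (-4 - 5*Q))*Q = 25 - 5*(-10 - 5*Q)*Q = 25 - 5*Q*(-10 - 5*Q))
1208*g(-5, 3 - 5) = 1208*(25 + 25*(-5)² + 50*(-5)) = 1208*(25 + 25*25 - 250) = 1208*(25 + 625 - 250) = 1208*400 = 483200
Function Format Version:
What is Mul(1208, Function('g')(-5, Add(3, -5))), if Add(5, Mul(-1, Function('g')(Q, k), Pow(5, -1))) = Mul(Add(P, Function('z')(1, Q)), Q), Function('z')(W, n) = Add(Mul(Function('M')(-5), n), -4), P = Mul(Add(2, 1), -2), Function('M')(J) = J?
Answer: 483200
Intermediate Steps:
P = -6 (P = Mul(3, -2) = -6)
Function('z')(W, n) = Add(-4, Mul(-5, n)) (Function('z')(W, n) = Add(Mul(-5, n), -4) = Add(-4, Mul(-5, n)))
Function('g')(Q, k) = Add(25, Mul(-5, Q, Add(-10, Mul(-5, Q)))) (Function('g')(Q, k) = Add(25, Mul(-5, Mul(Add(-6, Add(-4, Mul(-5, Q))), Q))) = Add(25, Mul(-5, Mul(Add(-10, Mul(-5, Q)), Q))) = Add(25, Mul(-5, Mul(Q, Add(-10, Mul(-5, Q))))) = Add(25, Mul(-5, Q, Add(-10, Mul(-5, Q)))))
Mul(1208, Function('g')(-5, Add(3, -5))) = Mul(1208, Add(25, Mul(25, Pow(-5, 2)), Mul(50, -5))) = Mul(1208, Add(25, Mul(25, 25), -250)) = Mul(1208, Add(25, 625, -250)) = Mul(1208, 400) = 483200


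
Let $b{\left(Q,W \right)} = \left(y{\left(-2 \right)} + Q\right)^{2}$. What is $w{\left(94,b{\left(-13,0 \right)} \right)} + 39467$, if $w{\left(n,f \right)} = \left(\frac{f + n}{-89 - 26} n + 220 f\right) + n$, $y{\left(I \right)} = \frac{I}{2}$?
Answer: $\frac{1896211}{23} \approx 82444.0$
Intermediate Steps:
$y{\left(I \right)} = \frac{I}{2}$ ($y{\left(I \right)} = I \frac{1}{2} = \frac{I}{2}$)
$b{\left(Q,W \right)} = \left(-1 + Q\right)^{2}$ ($b{\left(Q,W \right)} = \left(\frac{1}{2} \left(-2\right) + Q\right)^{2} = \left(-1 + Q\right)^{2}$)
$w{\left(n,f \right)} = n + 220 f + n \left(- \frac{f}{115} - \frac{n}{115}\right)$ ($w{\left(n,f \right)} = \left(\frac{f + n}{-115} n + 220 f\right) + n = \left(\left(f + n\right) \left(- \frac{1}{115}\right) n + 220 f\right) + n = \left(\left(- \frac{f}{115} - \frac{n}{115}\right) n + 220 f\right) + n = \left(n \left(- \frac{f}{115} - \frac{n}{115}\right) + 220 f\right) + n = \left(220 f + n \left(- \frac{f}{115} - \frac{n}{115}\right)\right) + n = n + 220 f + n \left(- \frac{f}{115} - \frac{n}{115}\right)$)
$w{\left(94,b{\left(-13,0 \right)} \right)} + 39467 = \left(94 + 220 \left(-1 - 13\right)^{2} - \frac{94^{2}}{115} - \frac{1}{115} \left(-1 - 13\right)^{2} \cdot 94\right) + 39467 = \left(94 + 220 \left(-14\right)^{2} - \frac{8836}{115} - \frac{1}{115} \left(-14\right)^{2} \cdot 94\right) + 39467 = \left(94 + 220 \cdot 196 - \frac{8836}{115} - \frac{196}{115} \cdot 94\right) + 39467 = \left(94 + 43120 - \frac{8836}{115} - \frac{18424}{115}\right) + 39467 = \frac{988470}{23} + 39467 = \frac{1896211}{23}$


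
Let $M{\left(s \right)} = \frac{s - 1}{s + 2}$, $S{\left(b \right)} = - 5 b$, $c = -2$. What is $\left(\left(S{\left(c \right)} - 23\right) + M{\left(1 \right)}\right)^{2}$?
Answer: $169$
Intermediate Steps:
$M{\left(s \right)} = \frac{-1 + s}{2 + s}$
$\left(\left(S{\left(c \right)} - 23\right) + M{\left(1 \right)}\right)^{2} = \left(\left(\left(-5\right) \left(-2\right) - 23\right) + \frac{-1 + 1}{2 + 1}\right)^{2} = \left(\left(10 - 23\right) + \frac{1}{3} \cdot 0\right)^{2} = \left(-13 + \frac{1}{3} \cdot 0\right)^{2} = \left(-13 + 0\right)^{2} = \left(-13\right)^{2} = 169$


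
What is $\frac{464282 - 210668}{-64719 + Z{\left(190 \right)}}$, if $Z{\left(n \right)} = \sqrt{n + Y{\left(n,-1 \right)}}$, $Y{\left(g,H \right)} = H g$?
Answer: $- \frac{84538}{21573} \approx -3.9187$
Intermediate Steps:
$Z{\left(n \right)} = 0$ ($Z{\left(n \right)} = \sqrt{n - n} = \sqrt{0} = 0$)
$\frac{464282 - 210668}{-64719 + Z{\left(190 \right)}} = \frac{464282 - 210668}{-64719 + 0} = \frac{253614}{-64719} = 253614 \left(- \frac{1}{64719}\right) = - \frac{84538}{21573}$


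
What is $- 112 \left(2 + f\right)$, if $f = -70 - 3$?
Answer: $7952$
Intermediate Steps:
$f = -73$ ($f = -70 + \left(-39 + 36\right) = -70 - 3 = -73$)
$- 112 \left(2 + f\right) = - 112 \left(2 - 73\right) = \left(-112\right) \left(-71\right) = 7952$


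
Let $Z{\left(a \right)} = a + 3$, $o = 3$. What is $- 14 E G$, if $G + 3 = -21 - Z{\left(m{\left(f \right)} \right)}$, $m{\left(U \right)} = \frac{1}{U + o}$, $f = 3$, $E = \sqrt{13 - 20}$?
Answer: $\frac{1141 i \sqrt{7}}{3} \approx 1006.3 i$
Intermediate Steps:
$E = i \sqrt{7}$ ($E = \sqrt{-7} = i \sqrt{7} \approx 2.6458 i$)
$m{\left(U \right)} = \frac{1}{3 + U}$ ($m{\left(U \right)} = \frac{1}{U + 3} = \frac{1}{3 + U}$)
$Z{\left(a \right)} = 3 + a$
$G = - \frac{163}{6}$ ($G = -3 - \left(24 + \frac{1}{3 + 3}\right) = -3 - \frac{145}{6} = - \frac{163}{6} \approx -27.167$)
$- 14 E G = - 14 i \sqrt{7} \left(- \frac{163}{6}\right) = \frac{1141 i \sqrt{7}}{3}$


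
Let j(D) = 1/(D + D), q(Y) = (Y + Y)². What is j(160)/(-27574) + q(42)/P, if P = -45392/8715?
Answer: -33912181702037/25032780160 ≈ -1354.7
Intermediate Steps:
P = -45392/8715 (P = -45392*1/8715 = -45392/8715 ≈ -5.2085)
q(Y) = 4*Y² (q(Y) = (2*Y)² = 4*Y²)
j(D) = 1/(2*D)
j(160)/(-27574) + q(42)/P = ((½)/160)/(-27574) + (4*42²)/(-45392/8715) = ((½)*(1/160))*(-1/27574) + (4*1764)*(-8715/45392) = (1/320)*(-1/27574) + 7056*(-8715/45392) = -1/8823680 - 3843315/2837 = -33912181702037/25032780160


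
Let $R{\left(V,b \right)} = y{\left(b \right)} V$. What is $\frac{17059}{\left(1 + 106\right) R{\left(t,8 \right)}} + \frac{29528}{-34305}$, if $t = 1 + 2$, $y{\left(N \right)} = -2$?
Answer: $- \frac{201388657}{7341270} \approx -27.432$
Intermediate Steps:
$t = 3$
$R{\left(V,b \right)} = - 2 V$
$\frac{17059}{\left(1 + 106\right) R{\left(t,8 \right)}} + \frac{29528}{-34305} = \frac{17059}{\left(1 + 106\right) \left(\left(-2\right) 3\right)} + \frac{29528}{-34305} = \frac{17059}{107 \left(-6\right)} + 29528 \left(- \frac{1}{34305}\right) = \frac{17059}{-642} - \frac{29528}{34305} = 17059 \left(- \frac{1}{642}\right) - \frac{29528}{34305} = - \frac{17059}{642} - \frac{29528}{34305} = - \frac{201388657}{7341270}$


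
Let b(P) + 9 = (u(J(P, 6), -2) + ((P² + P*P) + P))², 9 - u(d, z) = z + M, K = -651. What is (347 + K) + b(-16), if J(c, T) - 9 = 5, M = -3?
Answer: 259787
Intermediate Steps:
J(c, T) = 14 (J(c, T) = 9 + 5 = 14)
u(d, z) = 12 - z (u(d, z) = 9 - (z - 3) = 9 - (-3 + z) = 9 + (3 - z) = 12 - z)
b(P) = -9 + (14 + P + 2*P²)² (b(P) = -9 + ((12 - 1*(-2)) + ((P² + P*P) + P))² = -9 + ((12 + 2) + ((P² + P²) + P))² = -9 + (14 + (2*P² + P))² = -9 + (14 + (P + 2*P²))² = -9 + (14 + P + 2*P²)²)
(347 + K) + b(-16) = (347 - 651) + (-9 + (14 - 16 + 2*(-16)²)²) = -304 + (-9 + (14 - 16 + 2*256)²) = -304 + (-9 + (14 - 16 + 512)²) = -304 + (-9 + 510²) = -304 + (-9 + 260100) = -304 + 260091 = 259787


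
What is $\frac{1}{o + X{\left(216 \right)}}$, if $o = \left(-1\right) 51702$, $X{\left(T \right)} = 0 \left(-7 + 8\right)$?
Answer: $- \frac{1}{51702} \approx -1.9342 \cdot 10^{-5}$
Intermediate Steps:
$X{\left(T \right)} = 0$ ($X{\left(T \right)} = 0 \cdot 1 = 0$)
$o = -51702$
$\frac{1}{o + X{\left(216 \right)}} = \frac{1}{-51702 + 0} = \frac{1}{-51702} = - \frac{1}{51702}$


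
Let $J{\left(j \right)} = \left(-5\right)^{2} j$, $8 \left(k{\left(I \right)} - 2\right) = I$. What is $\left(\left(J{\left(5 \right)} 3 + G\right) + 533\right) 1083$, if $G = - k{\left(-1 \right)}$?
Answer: $\frac{7850667}{8} \approx 9.8133 \cdot 10^{5}$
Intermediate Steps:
$k{\left(I \right)} = 2 + \frac{I}{8}$
$J{\left(j \right)} = 25 j$
$G = - \frac{15}{8}$ ($G = - (2 + \frac{1}{8} \left(-1\right)) = - (2 - \frac{1}{8}) = \left(-1\right) \frac{15}{8} = - \frac{15}{8} \approx -1.875$)
$\left(\left(J{\left(5 \right)} 3 + G\right) + 533\right) 1083 = \left(\left(25 \cdot 5 \cdot 3 - \frac{15}{8}\right) + 533\right) 1083 = \left(\left(125 \cdot 3 - \frac{15}{8}\right) + 533\right) 1083 = \left(\left(375 - \frac{15}{8}\right) + 533\right) 1083 = \left(\frac{2985}{8} + 533\right) 1083 = \frac{7249}{8} \cdot 1083 = \frac{7850667}{8}$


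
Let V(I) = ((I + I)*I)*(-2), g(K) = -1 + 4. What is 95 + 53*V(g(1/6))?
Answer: -1813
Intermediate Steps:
g(K) = 3
V(I) = -4*I² (V(I) = ((2*I)*I)*(-2) = (2*I²)*(-2) = -4*I²)
95 + 53*V(g(1/6)) = 95 + 53*(-4*3²) = 95 + 53*(-4*9) = 95 + 53*(-36) = 95 - 1908 = -1813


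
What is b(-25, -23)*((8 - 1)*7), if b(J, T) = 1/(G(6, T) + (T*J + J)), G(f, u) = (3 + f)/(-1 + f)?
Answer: 245/2759 ≈ 0.088800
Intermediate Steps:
G(f, u) = (3 + f)/(-1 + f)
b(J, T) = 1/(9/5 + J + J*T) (b(J, T) = 1/((3 + 6)/(-1 + 6) + (T*J + J)) = 1/(9/5 + (J*T + J)) = 1/((⅕)*9 + (J + J*T)) = 1/(9/5 + (J + J*T)) = 1/(9/5 + J + J*T))
b(-25, -23)*((8 - 1)*7) = (5/(9 + 5*(-25) + 5*(-25)*(-23)))*((8 - 1)*7) = (5/(9 - 125 + 2875))*(7*7) = (5/2759)*49 = 245/2759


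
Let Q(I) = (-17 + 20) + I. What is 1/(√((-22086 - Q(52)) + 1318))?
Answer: -I*√20823/20823 ≈ -0.0069299*I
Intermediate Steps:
Q(I) = 3 + I
1/(√((-22086 - Q(52)) + 1318)) = 1/(√((-22086 - (3 + 52)) + 1318)) = 1/(√((-22086 - 1*55) + 1318)) = 1/(√((-22086 - 55) + 1318)) = 1/(√(-22141 + 1318)) = 1/(√(-20823)) = 1/(I*√20823) = -I*√20823/20823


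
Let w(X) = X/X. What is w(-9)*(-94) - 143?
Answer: -237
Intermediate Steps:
w(X) = 1
w(-9)*(-94) - 143 = 1*(-94) - 143 = -94 - 143 = -237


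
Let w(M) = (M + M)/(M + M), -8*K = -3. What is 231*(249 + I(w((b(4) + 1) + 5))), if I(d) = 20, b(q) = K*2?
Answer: 62139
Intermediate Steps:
K = 3/8 (K = -⅛*(-3) = 3/8 ≈ 0.37500)
b(q) = ¾ (b(q) = (3/8)*2 = ¾)
w(M) = 1 (w(M) = (2*M)/((2*M)) = (2*M)*(1/(2*M)) = 1)
231*(249 + I(w((b(4) + 1) + 5))) = 231*(249 + 20) = 231*269 = 62139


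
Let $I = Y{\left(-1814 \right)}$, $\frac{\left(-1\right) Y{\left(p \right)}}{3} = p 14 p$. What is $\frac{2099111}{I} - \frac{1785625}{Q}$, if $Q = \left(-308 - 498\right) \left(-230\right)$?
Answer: $- \frac{1765510667587}{183003205944} \approx -9.6474$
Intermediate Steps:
$Y{\left(p \right)} = - 42 p^{2}$ ($Y{\left(p \right)} = - 3 p 14 p = - 3 \cdot 14 p p = - 3 \cdot 14 p^{2} = - 42 p^{2}$)
$I = -138205032$ ($I = - 42 \left(-1814\right)^{2} = \left(-42\right) 3290596 = -138205032$)
$Q = 185380$ ($Q = \left(-806\right) \left(-230\right) = 185380$)
$\frac{2099111}{I} - \frac{1785625}{Q} = \frac{2099111}{-138205032} - \frac{1785625}{185380} = 2099111 \left(- \frac{1}{138205032}\right) - \frac{357125}{37076} = - \frac{299873}{19743576} - \frac{357125}{37076} = - \frac{1765510667587}{183003205944}$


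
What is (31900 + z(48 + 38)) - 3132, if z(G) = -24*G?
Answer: 26704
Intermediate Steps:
(31900 + z(48 + 38)) - 3132 = (31900 - 24*(48 + 38)) - 3132 = (31900 - 24*86) - 3132 = (31900 - 2064) - 3132 = 29836 - 3132 = 26704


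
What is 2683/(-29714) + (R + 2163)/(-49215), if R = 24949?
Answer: -937649813/1462374510 ≈ -0.64118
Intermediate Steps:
2683/(-29714) + (R + 2163)/(-49215) = 2683/(-29714) + (24949 + 2163)/(-49215) = 2683*(-1/29714) + 27112*(-1/49215) = -2683/29714 - 27112/49215 = -937649813/1462374510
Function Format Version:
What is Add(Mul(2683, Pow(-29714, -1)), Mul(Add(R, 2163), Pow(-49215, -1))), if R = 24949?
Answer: Rational(-937649813, 1462374510) ≈ -0.64118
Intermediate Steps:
Add(Mul(2683, Pow(-29714, -1)), Mul(Add(R, 2163), Pow(-49215, -1))) = Add(Mul(2683, Pow(-29714, -1)), Mul(Add(24949, 2163), Pow(-49215, -1))) = Add(Mul(2683, Rational(-1, 29714)), Mul(27112, Rational(-1, 49215))) = Add(Rational(-2683, 29714), Rational(-27112, 49215)) = Rational(-937649813, 1462374510)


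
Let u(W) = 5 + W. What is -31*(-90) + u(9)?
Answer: 2804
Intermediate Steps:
-31*(-90) + u(9) = -31*(-90) + (5 + 9) = 2790 + 14 = 2804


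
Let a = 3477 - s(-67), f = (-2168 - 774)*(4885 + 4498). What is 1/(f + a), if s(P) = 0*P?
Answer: -1/27601309 ≈ -3.6230e-8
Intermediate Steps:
s(P) = 0
f = -27604786 (f = -2942*9383 = -27604786)
a = 3477 (a = 3477 - 1*0 = 3477 + 0 = 3477)
1/(f + a) = 1/(-27604786 + 3477) = 1/(-27601309) = -1/27601309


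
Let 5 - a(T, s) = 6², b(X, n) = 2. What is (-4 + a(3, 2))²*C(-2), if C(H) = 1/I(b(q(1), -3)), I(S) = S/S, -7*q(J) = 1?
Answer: 1225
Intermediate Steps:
q(J) = -⅐ (q(J) = -⅐*1 = -⅐)
a(T, s) = -31 (a(T, s) = 5 - 1*6² = 5 - 1*36 = 5 - 36 = -31)
I(S) = 1
C(H) = 1 (C(H) = 1/1 = 1)
(-4 + a(3, 2))²*C(-2) = (-4 - 31)²*1 = (-35)²*1 = 1225*1 = 1225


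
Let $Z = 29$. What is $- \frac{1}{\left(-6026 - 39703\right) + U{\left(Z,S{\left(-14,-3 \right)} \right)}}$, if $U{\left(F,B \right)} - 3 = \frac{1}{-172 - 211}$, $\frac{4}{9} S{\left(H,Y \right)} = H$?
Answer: $\frac{383}{17513059} \approx 2.1869 \cdot 10^{-5}$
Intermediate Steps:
$S{\left(H,Y \right)} = \frac{9 H}{4}$
$U{\left(F,B \right)} = \frac{1148}{383}$ ($U{\left(F,B \right)} = 3 + \frac{1}{-172 - 211} = 3 + \frac{1}{-383} = 3 - \frac{1}{383} = \frac{1148}{383}$)
$- \frac{1}{\left(-6026 - 39703\right) + U{\left(Z,S{\left(-14,-3 \right)} \right)}} = - \frac{1}{\left(-6026 - 39703\right) + \frac{1148}{383}} = - \frac{1}{-45729 + \frac{1148}{383}} = - \frac{1}{- \frac{17513059}{383}} = \left(-1\right) \left(- \frac{383}{17513059}\right) = \frac{383}{17513059}$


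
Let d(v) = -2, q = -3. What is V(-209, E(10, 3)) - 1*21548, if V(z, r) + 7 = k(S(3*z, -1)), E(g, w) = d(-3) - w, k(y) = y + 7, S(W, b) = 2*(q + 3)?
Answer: -21548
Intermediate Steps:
S(W, b) = 0 (S(W, b) = 2*(-3 + 3) = 2*0 = 0)
k(y) = 7 + y
E(g, w) = -2 - w
V(z, r) = 0 (V(z, r) = -7 + (7 + 0) = -7 + 7 = 0)
V(-209, E(10, 3)) - 1*21548 = 0 - 1*21548 = 0 - 21548 = -21548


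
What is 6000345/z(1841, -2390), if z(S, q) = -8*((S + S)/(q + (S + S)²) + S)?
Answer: -11894279085/29194816 ≈ -407.41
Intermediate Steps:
z(S, q) = -8*S - 16*S/(q + 4*S²) (z(S, q) = -8*((2*S)/(q + (2*S)²) + S) = -8*((2*S)/(q + 4*S²) + S) = -8*(2*S/(q + 4*S²) + S) = -8*(S + 2*S/(q + 4*S²)) = -8*S - 16*S/(q + 4*S²))
6000345/z(1841, -2390) = 6000345/((-8*1841*(2 - 2390 + 4*1841²)/(-2390 + 4*1841²))) = 6000345/((-8*1841*(2 - 2390 + 4*3389281)/(-2390 + 4*3389281))) = 6000345/((-8*1841*(2 - 2390 + 13557124)/(-2390 + 13557124))) = 6000345/((-8*1841*13554736/13554734)) = 6000345/((-8*1841*1/13554734*13554736)) = 6000345/(-99817075904/6777367) = 6000345*(-6777367/99817075904) = -11894279085/29194816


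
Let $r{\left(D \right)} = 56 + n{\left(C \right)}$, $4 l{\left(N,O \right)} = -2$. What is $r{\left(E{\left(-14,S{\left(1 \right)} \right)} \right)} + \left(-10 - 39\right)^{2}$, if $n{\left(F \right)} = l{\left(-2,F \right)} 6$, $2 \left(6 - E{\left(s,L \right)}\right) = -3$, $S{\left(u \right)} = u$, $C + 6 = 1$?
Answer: $2454$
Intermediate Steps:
$l{\left(N,O \right)} = - \frac{1}{2}$ ($l{\left(N,O \right)} = \frac{1}{4} \left(-2\right) = - \frac{1}{2}$)
$C = -5$ ($C = -6 + 1 = -5$)
$E{\left(s,L \right)} = \frac{15}{2}$ ($E{\left(s,L \right)} = 6 - - \frac{3}{2} = 6 + \frac{3}{2} = \frac{15}{2}$)
$n{\left(F \right)} = -3$ ($n{\left(F \right)} = \left(- \frac{1}{2}\right) 6 = -3$)
$r{\left(D \right)} = 53$ ($r{\left(D \right)} = 56 - 3 = 53$)
$r{\left(E{\left(-14,S{\left(1 \right)} \right)} \right)} + \left(-10 - 39\right)^{2} = 53 + \left(-10 - 39\right)^{2} = 53 + \left(-49\right)^{2} = 53 + 2401 = 2454$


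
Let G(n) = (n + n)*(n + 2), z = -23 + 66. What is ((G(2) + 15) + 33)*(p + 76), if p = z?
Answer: 7616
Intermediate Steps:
z = 43
p = 43
G(n) = 2*n*(2 + n) (G(n) = (2*n)*(2 + n) = 2*n*(2 + n))
((G(2) + 15) + 33)*(p + 76) = ((2*2*(2 + 2) + 15) + 33)*(43 + 76) = ((2*2*4 + 15) + 33)*119 = ((16 + 15) + 33)*119 = (31 + 33)*119 = 64*119 = 7616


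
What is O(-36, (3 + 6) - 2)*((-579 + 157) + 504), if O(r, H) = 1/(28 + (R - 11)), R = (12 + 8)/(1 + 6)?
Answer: 574/139 ≈ 4.1295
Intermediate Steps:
R = 20/7 ≈ 2.8571
O(r, H) = 7/139 (O(r, H) = 1/(28 + (20/7 - 11)) = 1/(28 - 57/7) = 1/(139/7) = 7/139)
O(-36, (3 + 6) - 2)*((-579 + 157) + 504) = 7*((-579 + 157) + 504)/139 = 7*(-422 + 504)/139 = (7/139)*82 = 574/139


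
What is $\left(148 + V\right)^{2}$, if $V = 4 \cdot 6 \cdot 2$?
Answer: $38416$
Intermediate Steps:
$V = 48$ ($V = 24 \cdot 2 = 48$)
$\left(148 + V\right)^{2} = \left(148 + 48\right)^{2} = 196^{2} = 38416$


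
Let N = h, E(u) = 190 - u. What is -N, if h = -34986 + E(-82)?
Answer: 34714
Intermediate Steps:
h = -34714 (h = -34986 + (190 - 1*(-82)) = -34986 + (190 + 82) = -34986 + 272 = -34714)
N = -34714
-N = -1*(-34714) = 34714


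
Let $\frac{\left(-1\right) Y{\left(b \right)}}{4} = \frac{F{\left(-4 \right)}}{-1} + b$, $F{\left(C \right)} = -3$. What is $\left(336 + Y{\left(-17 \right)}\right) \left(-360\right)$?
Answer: $-141120$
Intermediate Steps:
$Y{\left(b \right)} = -12 - 4 b$ ($Y{\left(b \right)} = - 4 \left(\frac{1}{-1} \left(-3\right) + b\right) = - 4 \left(\left(-1\right) \left(-3\right) + b\right) = - 4 \left(3 + b\right) = -12 - 4 b$)
$\left(336 + Y{\left(-17 \right)}\right) \left(-360\right) = \left(336 - -56\right) \left(-360\right) = \left(336 + \left(-12 + 68\right)\right) \left(-360\right) = \left(336 + 56\right) \left(-360\right) = 392 \left(-360\right) = -141120$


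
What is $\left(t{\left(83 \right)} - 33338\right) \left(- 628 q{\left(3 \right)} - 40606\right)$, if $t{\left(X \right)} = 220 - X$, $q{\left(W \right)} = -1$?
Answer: $1327309578$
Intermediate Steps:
$\left(t{\left(83 \right)} - 33338\right) \left(- 628 q{\left(3 \right)} - 40606\right) = \left(\left(220 - 83\right) - 33338\right) \left(\left(-628\right) \left(-1\right) - 40606\right) = \left(\left(220 - 83\right) - 33338\right) \left(628 - 40606\right) = \left(137 - 33338\right) \left(-39978\right) = \left(-33201\right) \left(-39978\right) = 1327309578$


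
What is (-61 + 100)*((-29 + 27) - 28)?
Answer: -1170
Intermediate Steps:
(-61 + 100)*((-29 + 27) - 28) = 39*(-2 - 28) = 39*(-30) = -1170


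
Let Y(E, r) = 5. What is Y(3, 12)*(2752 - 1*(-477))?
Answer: 16145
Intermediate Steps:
Y(3, 12)*(2752 - 1*(-477)) = 5*(2752 - 1*(-477)) = 5*(2752 + 477) = 5*3229 = 16145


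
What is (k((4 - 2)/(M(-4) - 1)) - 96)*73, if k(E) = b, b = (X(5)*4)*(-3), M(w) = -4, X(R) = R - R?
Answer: -7008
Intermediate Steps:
X(R) = 0
b = 0 (b = (0*4)*(-3) = 0*(-3) = 0)
k(E) = 0
(k((4 - 2)/(M(-4) - 1)) - 96)*73 = (0 - 96)*73 = -96*73 = -7008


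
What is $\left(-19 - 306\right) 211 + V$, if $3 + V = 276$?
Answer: $-68302$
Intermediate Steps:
$V = 273$ ($V = -3 + 276 = 273$)
$\left(-19 - 306\right) 211 + V = \left(-19 - 306\right) 211 + 273 = \left(-325\right) 211 + 273 = -68575 + 273 = -68302$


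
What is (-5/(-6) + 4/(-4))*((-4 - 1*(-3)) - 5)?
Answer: 1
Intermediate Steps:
(-5/(-6) + 4/(-4))*((-4 - 1*(-3)) - 5) = (-5*(-⅙) + 4*(-¼))*((-4 + 3) - 5) = (⅚ - 1)*(-1 - 5) = -⅙*(-6) = 1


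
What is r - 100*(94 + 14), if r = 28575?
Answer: 17775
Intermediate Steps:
r - 100*(94 + 14) = 28575 - 100*(94 + 14) = 28575 - 100*108 = 28575 - 1*10800 = 28575 - 10800 = 17775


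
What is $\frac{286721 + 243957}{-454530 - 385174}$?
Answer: $- \frac{265339}{419852} \approx -0.63198$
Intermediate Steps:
$\frac{286721 + 243957}{-454530 - 385174} = \frac{530678}{-839704} = 530678 \left(- \frac{1}{839704}\right) = - \frac{265339}{419852}$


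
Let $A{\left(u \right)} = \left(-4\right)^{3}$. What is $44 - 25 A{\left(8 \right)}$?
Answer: $1644$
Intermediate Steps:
$A{\left(u \right)} = -64$
$44 - 25 A{\left(8 \right)} = 44 - -1600 = 44 + 1600 = 1644$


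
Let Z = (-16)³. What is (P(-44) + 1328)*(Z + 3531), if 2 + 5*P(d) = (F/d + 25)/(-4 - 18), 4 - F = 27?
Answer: -725964093/968 ≈ -7.4996e+5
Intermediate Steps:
F = -23 (F = 4 - 1*27 = 4 - 27 = -23)
P(d) = -69/110 + 23/(110*d) (P(d) = -⅖ + ((-23/d + 25)/(-4 - 18))/5 = -⅖ + ((25 - 23/d)/(-22))/5 = -⅖ + ((25 - 23/d)*(-1/22))/5 = -⅖ + (-25/22 + 23/(22*d))/5 = -⅖ + (-5/22 + 23/(110*d)) = -69/110 + 23/(110*d))
Z = -4096
(P(-44) + 1328)*(Z + 3531) = ((23/110)*(1 - 3*(-44))/(-44) + 1328)*(-4096 + 3531) = ((23/110)*(-1/44)*(1 + 132) + 1328)*(-565) = ((23/110)*(-1/44)*133 + 1328)*(-565) = (-3059/4840 + 1328)*(-565) = (6424461/4840)*(-565) = -725964093/968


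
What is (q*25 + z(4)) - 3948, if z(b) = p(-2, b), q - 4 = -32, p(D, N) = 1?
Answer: -4647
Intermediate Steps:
q = -28 (q = 4 - 32 = -28)
z(b) = 1
(q*25 + z(4)) - 3948 = (-28*25 + 1) - 3948 = (-700 + 1) - 3948 = -699 - 3948 = -4647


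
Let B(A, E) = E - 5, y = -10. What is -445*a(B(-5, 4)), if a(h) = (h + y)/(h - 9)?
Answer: -979/2 ≈ -489.50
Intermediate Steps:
B(A, E) = -5 + E
a(h) = (-10 + h)/(-9 + h) (a(h) = (h - 10)/(h - 9) = (-10 + h)/(-9 + h))
-445*a(B(-5, 4)) = -445*(-10 + (-5 + 4))/(-9 + (-5 + 4)) = -445*(-10 - 1)/(-9 - 1) = -445*(-11)/(-10) = -(-89)*(-11)/2 = -445*11/10 = -979/2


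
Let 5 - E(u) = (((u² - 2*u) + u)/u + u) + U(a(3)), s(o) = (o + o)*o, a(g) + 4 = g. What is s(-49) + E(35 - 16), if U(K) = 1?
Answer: 4769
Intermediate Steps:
a(g) = -4 + g
s(o) = 2*o² (s(o) = (2*o)*o = 2*o²)
E(u) = 4 - u - (u² - u)/u (E(u) = 5 - ((((u² - 2*u) + u)/u + u) + 1) = 5 - (((u² - u)/u + u) + 1) = 5 - ((u + (u² - u)/u) + 1) = 5 - (1 + u + (u² - u)/u) = 5 + (-1 - u - (u² - u)/u) = 4 - u - (u² - u)/u)
s(-49) + E(35 - 16) = 2*(-49)² + (5 - 2*(35 - 16)) = 2*2401 + (5 - 2*19) = 4802 + (5 - 38) = 4802 - 33 = 4769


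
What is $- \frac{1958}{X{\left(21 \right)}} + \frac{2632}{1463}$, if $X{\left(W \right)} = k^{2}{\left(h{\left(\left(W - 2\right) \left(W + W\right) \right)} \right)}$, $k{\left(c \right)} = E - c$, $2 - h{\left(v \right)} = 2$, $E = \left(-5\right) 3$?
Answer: $- \frac{324622}{47025} \approx -6.9032$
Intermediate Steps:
$E = -15$
$h{\left(v \right)} = 0$ ($h{\left(v \right)} = 2 - 2 = 0$)
$k{\left(c \right)} = -15 - c$
$X{\left(W \right)} = 225$ ($X{\left(W \right)} = \left(-15 - 0\right)^{2} = \left(-15 + 0\right)^{2} = \left(-15\right)^{2} = 225$)
$- \frac{1958}{X{\left(21 \right)}} + \frac{2632}{1463} = - \frac{1958}{225} + \frac{2632}{1463} = \left(-1958\right) \frac{1}{225} + 2632 \cdot \frac{1}{1463} = - \frac{1958}{225} + \frac{376}{209} = - \frac{324622}{47025}$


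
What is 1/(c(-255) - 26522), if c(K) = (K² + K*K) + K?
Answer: 1/103273 ≈ 9.6831e-6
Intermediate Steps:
c(K) = K + 2*K² (c(K) = (K² + K²) + K = 2*K² + K = K + 2*K²)
1/(c(-255) - 26522) = 1/(-255*(1 + 2*(-255)) - 26522) = 1/(-255*(1 - 510) - 26522) = 1/(-255*(-509) - 26522) = 1/(129795 - 26522) = 1/103273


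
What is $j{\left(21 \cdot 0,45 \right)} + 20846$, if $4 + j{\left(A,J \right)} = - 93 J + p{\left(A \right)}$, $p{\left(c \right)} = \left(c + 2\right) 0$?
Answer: $16657$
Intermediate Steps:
$p{\left(c \right)} = 0$ ($p{\left(c \right)} = \left(2 + c\right) 0 = 0$)
$j{\left(A,J \right)} = -4 - 93 J$ ($j{\left(A,J \right)} = -4 + \left(- 93 J + 0\right) = -4 - 93 J$)
$j{\left(21 \cdot 0,45 \right)} + 20846 = \left(-4 - 4185\right) + 20846 = -4189 + 20846 = 16657$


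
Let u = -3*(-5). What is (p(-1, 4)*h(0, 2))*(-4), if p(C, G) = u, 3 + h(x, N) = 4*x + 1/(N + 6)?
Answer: 345/2 ≈ 172.50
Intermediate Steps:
h(x, N) = -3 + 1/(6 + N) + 4*x (h(x, N) = -3 + (4*x + 1/(N + 6)) = -3 + (4*x + 1/(6 + N)) = -3 + (1/(6 + N) + 4*x) = -3 + 1/(6 + N) + 4*x)
u = 15
p(C, G) = 15
(p(-1, 4)*h(0, 2))*(-4) = (15*((-17 - 3*2 + 24*0 + 4*2*0)/(6 + 2)))*(-4) = (15*((-17 - 6 + 0 + 0)/8))*(-4) = (15*((1/8)*(-23)))*(-4) = (15*(-23/8))*(-4) = -345/8*(-4) = 345/2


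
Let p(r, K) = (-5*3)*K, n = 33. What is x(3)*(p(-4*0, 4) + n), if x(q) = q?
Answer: -81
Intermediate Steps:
p(r, K) = -15*K
x(3)*(p(-4*0, 4) + n) = 3*(-15*4 + 33) = 3*(-60 + 33) = 3*(-27) = -81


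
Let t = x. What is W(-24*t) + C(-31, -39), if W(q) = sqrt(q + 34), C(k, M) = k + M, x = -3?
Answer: -70 + sqrt(106) ≈ -59.704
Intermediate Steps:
t = -3
C(k, M) = M + k
W(q) = sqrt(34 + q)
W(-24*t) + C(-31, -39) = sqrt(34 - 24*(-3)) + (-39 - 31) = sqrt(34 + 72) - 70 = sqrt(106) - 70 = -70 + sqrt(106)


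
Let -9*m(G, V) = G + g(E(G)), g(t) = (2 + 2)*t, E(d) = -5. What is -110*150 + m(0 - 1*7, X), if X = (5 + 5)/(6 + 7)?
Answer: -16497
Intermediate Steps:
X = 10/13 ≈ 0.76923
g(t) = 4*t
m(G, V) = 20/9 - G/9 (m(G, V) = -(G + 4*(-5))/9 = -(G - 20)/9 = -(-20 + G)/9 = 20/9 - G/9)
-110*150 + m(0 - 1*7, X) = -110*150 + (20/9 - (0 - 1*7)/9) = -16500 + (20/9 - (0 - 7)/9) = -16500 + (20/9 - ⅑*(-7)) = -16500 + (20/9 + 7/9) = -16500 + 3 = -16497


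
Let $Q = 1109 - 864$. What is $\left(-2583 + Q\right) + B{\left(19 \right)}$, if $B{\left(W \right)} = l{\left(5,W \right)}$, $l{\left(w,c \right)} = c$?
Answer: $-2319$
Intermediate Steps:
$B{\left(W \right)} = W$
$Q = 245$ ($Q = 1109 - 864 = 245$)
$\left(-2583 + Q\right) + B{\left(19 \right)} = \left(-2583 + 245\right) + 19 = -2338 + 19 = -2319$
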